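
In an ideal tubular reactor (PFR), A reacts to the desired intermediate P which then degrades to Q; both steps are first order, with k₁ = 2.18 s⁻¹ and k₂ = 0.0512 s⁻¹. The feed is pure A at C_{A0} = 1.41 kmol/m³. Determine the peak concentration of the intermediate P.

At the optimum, C_{P,max}/C_{A0} = (k₁/k₂)^[k₂/(k₂−k₁)].
= (2.18/0.0512)^(0.0512/(0.0512−2.18)) = (42.58)^(-0.02405) = 0.9137.
C_{P,max} = 0.9137×1.41 = 1.29 kmol/m³.

1.29 kmol/m³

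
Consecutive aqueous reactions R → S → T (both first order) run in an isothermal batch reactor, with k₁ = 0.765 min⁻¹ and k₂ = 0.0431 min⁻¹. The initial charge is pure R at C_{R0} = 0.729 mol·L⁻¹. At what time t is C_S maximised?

The intermediate peaks when r₁ = r₂, i.e. k₁e^(−k₁t) = k₂e^(−k₂t), giving t_opt = ln(k₂/k₁)/(k₂−k₁).
= ln(0.0431/0.765)/(0.0431−0.765) = ln(0.05634)/-0.7219 = -2.876/-0.7219 = 3.98 min.

3.98 min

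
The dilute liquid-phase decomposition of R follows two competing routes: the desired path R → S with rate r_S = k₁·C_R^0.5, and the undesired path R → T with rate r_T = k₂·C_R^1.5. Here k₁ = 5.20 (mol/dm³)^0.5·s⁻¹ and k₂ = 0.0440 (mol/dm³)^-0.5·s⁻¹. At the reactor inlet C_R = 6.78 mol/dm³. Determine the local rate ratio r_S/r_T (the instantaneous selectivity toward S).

S_{S/T} = r_S/r_T = (k₁·C_R^0.5)/(k₂·C_R^1.5) = (k₁/k₂)·C_R⁻¹.
= (5.20×6.780^0.5) / (0.0440×6.780^1.5) = 13.54/0.7768 = 17.4.

17.4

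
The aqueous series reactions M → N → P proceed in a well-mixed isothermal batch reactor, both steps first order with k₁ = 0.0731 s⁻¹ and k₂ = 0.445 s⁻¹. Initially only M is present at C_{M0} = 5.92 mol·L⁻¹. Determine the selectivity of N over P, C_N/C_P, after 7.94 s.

Solving the coupled first-order balances gives C_N(t) = [k₁/(k₂−k₁)]·C_{M0}·(e^(−k₁t) − e^(−k₂t)).
e^(−k₁t) = e^(−0.0731×7.94) = e^(−0.5804) = 0.5597; e^(−k₂t) = e^(−3.533) = 0.02921.
C_N = 0.0731×5.92/(0.445−0.0731) × (0.5597−0.02921) = 1.164×0.5305 = 0.6173 mol·L⁻¹.
C_M = C_{M0}e^(−k₁t) = 3.313 mol·L⁻¹, so C_P = C_{M0}−C_M−C_N = 1.990 mol·L⁻¹; C_N/C_P = 0.310.

0.310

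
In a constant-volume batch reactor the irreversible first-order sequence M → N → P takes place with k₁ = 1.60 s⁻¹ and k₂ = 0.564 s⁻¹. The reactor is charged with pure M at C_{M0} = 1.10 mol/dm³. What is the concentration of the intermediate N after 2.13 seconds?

Solving the coupled first-order balances gives C_N(t) = [k₁/(k₂−k₁)]·C_{M0}·(e^(−k₁t) − e^(−k₂t)).
e^(−k₁t) = e^(−1.60×2.13) = e^(−3.408) = 0.03311; e^(−k₂t) = e^(−1.201) = 0.3008.
C_N = 1.60×1.10/(0.564−1.60) × (0.03311−0.3008) = (-1.699)×(-0.2677) = 0.4548 mol/dm³.

0.455 mol/dm³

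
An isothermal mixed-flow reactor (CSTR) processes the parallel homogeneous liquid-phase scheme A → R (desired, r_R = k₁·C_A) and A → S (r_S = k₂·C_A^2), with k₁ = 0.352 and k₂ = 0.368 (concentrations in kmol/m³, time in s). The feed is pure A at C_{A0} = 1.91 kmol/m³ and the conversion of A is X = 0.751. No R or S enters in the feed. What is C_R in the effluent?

Exit C_A = C_{A0}(1−X) = 1.91×0.249 = 0.4756 kmol/m³.
In a CSTR the entire volume is at exit conditions, so r_R = 0.352×0.4756 = 0.1674 and r_S = 0.368×0.4756^2 = 0.08324.
Fraction of consumed A going to R: r_R/(r_R+r_S) = 0.6679.
C_R = 0.6679·C_{A0}·X = 0.6679×1.91×0.751 = 0.958 kmol/m³.

0.958 kmol/m³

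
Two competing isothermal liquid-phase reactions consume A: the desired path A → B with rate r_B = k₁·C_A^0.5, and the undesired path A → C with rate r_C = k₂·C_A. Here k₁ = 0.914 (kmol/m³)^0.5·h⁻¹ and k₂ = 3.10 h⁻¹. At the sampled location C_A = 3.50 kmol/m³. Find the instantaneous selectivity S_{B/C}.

0.158

S_{B/C} = r_B/r_C = (k₁·C_A^0.5)/(k₂·C_A) = (k₁/k₂)·C_A^-0.5.
= (0.914×3.500^0.5) / (3.10×3.500) = 1.710/10.85 = 0.158.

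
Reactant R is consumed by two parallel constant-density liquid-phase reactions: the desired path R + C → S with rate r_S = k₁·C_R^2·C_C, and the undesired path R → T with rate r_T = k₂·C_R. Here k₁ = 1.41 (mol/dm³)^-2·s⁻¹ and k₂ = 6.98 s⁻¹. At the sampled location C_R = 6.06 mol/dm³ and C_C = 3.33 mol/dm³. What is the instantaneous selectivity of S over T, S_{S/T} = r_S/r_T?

S_{S/T} = r_S/r_T = (k₁·C_R^2·C_C)/(k₂·C_R) = (k₁/k₂)·C_R·C_C.
= (1.41×6.060^2×3.330) / (6.98×6.060) = 172.4/42.30 = 4.08.

4.08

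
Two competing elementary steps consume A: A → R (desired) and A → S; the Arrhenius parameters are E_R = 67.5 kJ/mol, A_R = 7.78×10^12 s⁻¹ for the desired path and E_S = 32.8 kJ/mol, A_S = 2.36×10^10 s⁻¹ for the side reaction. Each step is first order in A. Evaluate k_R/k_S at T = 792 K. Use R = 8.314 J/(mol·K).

1.70

Since both paths have the same order in A, the concentration cancels and S_{R/S} = k_R/k_S = (A_R/A_S)·exp[(E_S−E_R)/(RT)].
(E_S−E_R)/(RT) = (32.8−67.5)×10³/(8.314×792) = -34700/6585 = -5.270.
k_R/k_S = (7.78×10^12/2.36×10^10)·exp(-5.270) = 329.7 × 0.005145 = 1.70.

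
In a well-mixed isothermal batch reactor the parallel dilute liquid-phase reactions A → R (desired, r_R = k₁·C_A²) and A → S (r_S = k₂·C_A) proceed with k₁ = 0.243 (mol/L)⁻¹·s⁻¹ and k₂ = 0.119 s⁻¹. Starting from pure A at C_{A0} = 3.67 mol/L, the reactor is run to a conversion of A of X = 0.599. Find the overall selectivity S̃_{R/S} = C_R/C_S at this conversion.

C_A = C_{A0}(1−X) = 1.472 mol/L.
Along a PFR/batch, dC_S/dC_A = −r_S/(r_R+r_S) = −k₂/(k₂+k₁·C_A).
Integrating from C_{A0} to C_A: C_S = (0.119/0.243)·ln[(0.119+0.243·3.67)/(0.119+0.243·1.47)] = 0.4897·ln(1.011/0.4766) = 0.3682 mol/L.
Then C_R = (C_{A0}−C_A) − C_S = 2.198 − 0.3682 = 1.830 mol/L.
S̃_{R/S} = C_R/C_S = 1.830/0.3682 = 4.97.

4.97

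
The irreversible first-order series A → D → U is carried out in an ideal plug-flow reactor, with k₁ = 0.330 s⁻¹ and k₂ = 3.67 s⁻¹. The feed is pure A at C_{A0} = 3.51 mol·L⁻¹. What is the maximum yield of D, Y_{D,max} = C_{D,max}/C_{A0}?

At the optimum, C_{D,max}/C_{A0} = (k₁/k₂)^[k₂/(k₂−k₁)].
= (0.330/3.67)^(3.67/(3.67−0.330)) = (0.08992)^(1.099) = 0.07087.

0.0709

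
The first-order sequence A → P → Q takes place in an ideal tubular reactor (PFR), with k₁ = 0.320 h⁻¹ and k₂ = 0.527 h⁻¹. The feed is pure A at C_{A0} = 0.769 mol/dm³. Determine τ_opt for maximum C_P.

2.41 h

The intermediate peaks when r₁ = r₂, i.e. k₁e^(−k₁τ) = k₂e^(−k₂τ), giving τ_opt = ln(k₂/k₁)/(k₂−k₁).
= ln(0.527/0.320)/(0.527−0.320) = ln(1.647)/0.2070 = 0.4989/0.2070 = 2.41 h.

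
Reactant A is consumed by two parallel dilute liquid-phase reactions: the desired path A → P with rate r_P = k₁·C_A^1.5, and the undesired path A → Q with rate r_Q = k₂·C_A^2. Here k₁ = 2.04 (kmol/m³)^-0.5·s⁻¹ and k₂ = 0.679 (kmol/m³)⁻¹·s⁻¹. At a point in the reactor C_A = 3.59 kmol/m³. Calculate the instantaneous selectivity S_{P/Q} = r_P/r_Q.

1.59

S_{P/Q} = r_P/r_Q = (k₁·C_A^1.5)/(k₂·C_A^2) = (k₁/k₂)·C_A^-0.5.
= (2.04×3.590^1.5) / (0.679×3.590^2) = 13.88/8.751 = 1.59.
The undesired path is higher order in A, so low C_A (CSTR or dilute feed) favours P.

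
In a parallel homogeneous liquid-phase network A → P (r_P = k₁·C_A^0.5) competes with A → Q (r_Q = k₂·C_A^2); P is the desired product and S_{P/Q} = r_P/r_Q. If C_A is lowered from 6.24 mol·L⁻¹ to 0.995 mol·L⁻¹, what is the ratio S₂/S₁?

15.7

S_{P/Q} = (k₁/k₂)·C_A^-1.5, so S₂/S₁ = (C_{A,2}/C_{A,1})^-1.5.
= (0.995/6.24)^(-1.5) = (0.1595)^(-1.5) = 15.7.
Selectivity toward P rises as C_A falls — low-concentration operation is favoured.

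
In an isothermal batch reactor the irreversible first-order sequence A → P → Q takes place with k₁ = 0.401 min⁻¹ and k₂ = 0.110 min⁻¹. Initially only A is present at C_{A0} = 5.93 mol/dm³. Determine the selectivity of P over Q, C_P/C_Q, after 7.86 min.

1.20

The intermediate concentration in a first-order A→B→C sequence is C_P = k₁C_{A0}(e^(−k₁t) − e^(−k₂t))/(k₂−k₁).
e^(−k₁t) = e^(−0.401×7.86) = e^(−3.152) = 0.04277; e^(−k₂t) = e^(−0.8646) = 0.4212.
C_P = 0.401×5.93/(0.110−0.401) × (0.04277−0.4212) = (-8.172)×(-0.3784) = 3.093 mol/dm³.
C_A = C_{A0}e^(−k₁t) = 0.2536 mol/dm³, so C_Q = C_{A0}−C_A−C_P = 2.584 mol/dm³; C_P/C_Q = 1.20.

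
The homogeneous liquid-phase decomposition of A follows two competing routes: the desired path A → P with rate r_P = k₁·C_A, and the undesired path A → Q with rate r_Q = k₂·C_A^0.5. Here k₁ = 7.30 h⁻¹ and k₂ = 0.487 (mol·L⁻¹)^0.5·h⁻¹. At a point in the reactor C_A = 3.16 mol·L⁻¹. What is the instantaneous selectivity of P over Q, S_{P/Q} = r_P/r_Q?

S_{P/Q} = r_P/r_Q = (k₁·C_A)/(k₂·C_A^0.5) = (k₁/k₂)·C_A^0.5.
= (7.30×3.160) / (0.487×3.160^0.5) = 23.07/0.8657 = 26.6.
Since the desired path is higher order in A, keeping C_A high (PFR or concentrated feed) favours P.

26.6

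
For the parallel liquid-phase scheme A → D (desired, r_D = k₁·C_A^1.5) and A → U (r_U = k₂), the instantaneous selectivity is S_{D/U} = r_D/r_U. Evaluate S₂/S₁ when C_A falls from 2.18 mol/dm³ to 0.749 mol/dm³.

0.201

S_{D/U} = (k₁/k₂)·C_A^1.5, so S₂/S₁ = (C_{A,2}/C_{A,1})^1.5.
= (0.749/2.18)^1.5 = (0.3436)^1.5 = 0.201.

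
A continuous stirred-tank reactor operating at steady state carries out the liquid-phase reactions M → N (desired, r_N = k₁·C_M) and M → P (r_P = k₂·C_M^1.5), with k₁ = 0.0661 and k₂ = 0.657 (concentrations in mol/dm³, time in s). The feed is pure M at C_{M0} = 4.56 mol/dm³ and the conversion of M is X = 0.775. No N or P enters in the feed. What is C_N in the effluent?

0.319 mol/dm³

Exit C_M = C_{M0}(1−X) = 4.56×0.225 = 1.026 mol/dm³.
A CSTR operates uniformly at the exit composition, giving r_N = 0.06782 and r_P = 0.6828 (each k·C_M^n at C_M = 1.026).
Fraction of consumed M going to N: r_N/(r_N+r_P) = 0.09035.
C_N = 0.09035·C_{M0}·X = 0.09035×4.56×0.775 = 0.319 mol/dm³.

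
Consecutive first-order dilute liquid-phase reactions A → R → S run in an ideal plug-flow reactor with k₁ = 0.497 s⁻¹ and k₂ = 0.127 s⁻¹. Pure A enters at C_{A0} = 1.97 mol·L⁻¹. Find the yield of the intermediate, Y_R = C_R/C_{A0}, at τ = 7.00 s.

Solving the coupled first-order balances gives C_R(τ) = [k₁/(k₂−k₁)]·C_{A0}·(e^(−k₁τ) − e^(−k₂τ)).
e^(−k₁τ) = e^(−0.497×7.00) = e^(−3.479) = 0.03084; e^(−k₂τ) = e^(−0.8890) = 0.4111.
C_R = 0.497×1.97/(0.127−0.497) × (0.03084−0.4111) = (-2.646)×(-0.3802) = 1.006 mol·L⁻¹.
Y_R = C_R/C_{A0} = 1.006/1.97 = 0.511.

0.511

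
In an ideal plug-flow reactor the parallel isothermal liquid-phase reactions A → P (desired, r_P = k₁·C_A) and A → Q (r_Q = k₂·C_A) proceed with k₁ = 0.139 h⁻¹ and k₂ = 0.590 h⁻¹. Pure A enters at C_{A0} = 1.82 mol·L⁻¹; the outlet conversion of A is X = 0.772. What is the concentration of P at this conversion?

0.268 mol·L⁻¹

C_A = C_{A0}(1−X) = 0.4150 mol·L⁻¹.
Both paths are first order in A, so the instantaneous fraction to P is constant: dC_P/d(−C_A) = k₁/(k₁+k₂) = 0.1907.
C_P = 0.1907·(C_{A0}−C_A) = 0.1907×1.405 = 0.268 mol·L⁻¹.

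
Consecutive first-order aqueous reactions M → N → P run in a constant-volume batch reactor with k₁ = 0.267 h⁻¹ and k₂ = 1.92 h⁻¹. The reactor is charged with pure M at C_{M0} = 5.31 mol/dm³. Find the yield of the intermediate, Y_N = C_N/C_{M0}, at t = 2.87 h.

Solving the coupled first-order balances gives C_N(t) = [k₁/(k₂−k₁)]·C_{M0}·(e^(−k₁t) − e^(−k₂t)).
e^(−k₁t) = e^(−0.267×2.87) = e^(−0.7663) = 0.4647; e^(−k₂t) = e^(−5.510) = 0.004044.
C_N = 0.267×5.31/(1.92−0.267) × (0.4647−0.004044) = 0.8577×0.4607 = 0.3951 mol/dm³.
Y_N = C_N/C_{M0} = 0.3951/5.31 = 0.0744.

0.0744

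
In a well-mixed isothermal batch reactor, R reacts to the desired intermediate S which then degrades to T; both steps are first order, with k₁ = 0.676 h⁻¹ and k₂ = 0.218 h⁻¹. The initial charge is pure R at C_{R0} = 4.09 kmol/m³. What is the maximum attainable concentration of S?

2.39 kmol/m³

At the optimum, C_{S,max}/C_{R0} = (k₁/k₂)^[k₂/(k₂−k₁)].
= (0.676/0.218)^(0.218/(0.218−0.676)) = (3.101)^(-0.4760) = 0.5835.
C_{S,max} = 0.5835×4.09 = 2.39 kmol/m³.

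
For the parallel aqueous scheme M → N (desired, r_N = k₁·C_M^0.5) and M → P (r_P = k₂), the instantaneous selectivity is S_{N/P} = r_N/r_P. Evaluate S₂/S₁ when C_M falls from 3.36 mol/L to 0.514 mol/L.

0.391

S_{N/P} = (k₁/k₂)·C_M^0.5, so S₂/S₁ = (C_{M,2}/C_{M,1})^0.5.
= (0.514/3.36)^0.5 = (0.1530)^0.5 = 0.391.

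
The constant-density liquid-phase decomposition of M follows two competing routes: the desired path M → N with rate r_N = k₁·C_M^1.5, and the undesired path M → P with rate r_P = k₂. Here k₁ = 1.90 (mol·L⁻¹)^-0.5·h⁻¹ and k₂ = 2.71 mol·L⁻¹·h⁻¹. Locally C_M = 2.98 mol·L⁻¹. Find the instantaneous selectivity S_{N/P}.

S_{N/P} = r_N/r_P = (k₁·C_M^1.5)/(k₂) = (k₁/k₂)·C_M^1.5.
= (1.90×2.980^1.5) / (2.71) = 9.774/2.710 = 3.61.

3.61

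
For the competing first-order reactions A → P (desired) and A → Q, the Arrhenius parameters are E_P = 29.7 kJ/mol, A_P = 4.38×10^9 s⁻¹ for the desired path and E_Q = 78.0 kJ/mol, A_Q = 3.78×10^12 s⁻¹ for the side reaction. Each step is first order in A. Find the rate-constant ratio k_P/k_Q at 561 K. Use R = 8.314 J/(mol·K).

36.4

Since both paths have the same order in A, the concentration cancels and S_{P/Q} = k_P/k_Q = (A_P/A_Q)·exp[(E_Q−E_P)/(RT)].
(E_Q−E_P)/(RT) = (78.0−29.7)×10³/(8.314×561) = 48300/4664 = 10.36.
k_P/k_Q = (4.38×10^9/3.78×10^12)·exp(10.36) = 0.001159 × 31432 = 36.4.
Since E_P < E_Q, lowering the temperature improves selectivity toward P.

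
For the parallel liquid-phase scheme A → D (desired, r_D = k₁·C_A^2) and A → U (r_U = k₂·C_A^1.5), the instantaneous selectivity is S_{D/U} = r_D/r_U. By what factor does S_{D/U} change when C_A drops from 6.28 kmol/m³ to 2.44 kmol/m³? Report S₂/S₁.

0.623

S_{D/U} = (k₁/k₂)·C_A^0.5, so S₂/S₁ = (C_{A,2}/C_{A,1})^0.5.
= (2.44/6.28)^0.5 = (0.3885)^0.5 = 0.623.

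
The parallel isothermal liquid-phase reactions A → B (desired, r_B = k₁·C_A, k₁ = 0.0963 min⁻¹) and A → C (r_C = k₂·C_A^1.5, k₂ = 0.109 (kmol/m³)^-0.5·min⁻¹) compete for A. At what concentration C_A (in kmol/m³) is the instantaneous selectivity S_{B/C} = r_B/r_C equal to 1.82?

S_{B/C} = (k₁/k₂)·C_A^-0.5 ⇒ C_A = (S·k₂/k₁)^(-2).
= (1.82×0.109/0.0963)^(-2) = (2.060)^(-2) = 0.236 kmol/m³.

0.236 kmol/m³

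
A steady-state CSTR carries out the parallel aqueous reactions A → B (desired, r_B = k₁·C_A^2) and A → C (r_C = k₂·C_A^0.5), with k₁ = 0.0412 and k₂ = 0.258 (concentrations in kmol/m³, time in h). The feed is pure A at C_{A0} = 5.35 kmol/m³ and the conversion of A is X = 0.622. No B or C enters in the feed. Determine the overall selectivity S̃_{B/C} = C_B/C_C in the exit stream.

Exit C_A = C_{A0}(1−X) = 5.35×0.378 = 2.022 kmol/m³.
A CSTR operates uniformly at the exit composition, giving r_B = 0.1685 and r_C = 0.3669 (each k·C_A^n at C_A = 2.022).
Overall selectivity = C_B/C_C = r_Bτ/(r_Cτ) = r_B/r_C = 0.459.

0.459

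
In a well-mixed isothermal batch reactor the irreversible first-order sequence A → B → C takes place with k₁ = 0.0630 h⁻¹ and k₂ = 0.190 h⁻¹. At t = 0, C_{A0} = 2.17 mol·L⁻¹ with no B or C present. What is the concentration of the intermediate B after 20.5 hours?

0.274 mol·L⁻¹

Solving the coupled first-order balances gives C_B(t) = [k₁/(k₂−k₁)]·C_{A0}·(e^(−k₁t) − e^(−k₂t)).
e^(−k₁t) = e^(−0.0630×20.5) = e^(−1.292) = 0.2749; e^(−k₂t) = e^(−3.895) = 0.02034.
C_B = 0.0630×2.17/(0.190−0.0630) × (0.2749−0.02034) = 1.076×0.2545 = 0.2740 mol·L⁻¹.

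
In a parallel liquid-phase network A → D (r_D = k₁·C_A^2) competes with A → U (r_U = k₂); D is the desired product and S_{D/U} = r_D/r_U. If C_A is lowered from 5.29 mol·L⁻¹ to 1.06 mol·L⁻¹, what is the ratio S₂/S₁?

0.0402

S_{D/U} = (k₁/k₂)·C_A^2, so S₂/S₁ = (C_{A,2}/C_{A,1})^2.
= (1.06/5.29)^2 = (0.2004)^2 = 0.0402.
Selectivity toward D falls as C_A falls — high-concentration operation is favoured.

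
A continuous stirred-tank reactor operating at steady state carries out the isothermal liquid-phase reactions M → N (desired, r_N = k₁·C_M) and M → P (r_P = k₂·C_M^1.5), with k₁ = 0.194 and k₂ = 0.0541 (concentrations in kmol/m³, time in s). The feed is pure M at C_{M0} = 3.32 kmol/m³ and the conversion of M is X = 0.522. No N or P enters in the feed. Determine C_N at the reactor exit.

1.28 kmol/m³

Exit C_M = C_{M0}(1−X) = 3.32×0.478 = 1.587 kmol/m³.
A CSTR operates uniformly at the exit composition, giving r_N = 0.3079 and r_P = 0.1082 (each k·C_M^n at C_M = 1.587).
Fraction of consumed M going to N: r_N/(r_N+r_P) = 0.7400.
C_N = 0.7400·C_{M0}·X = 0.7400×3.32×0.522 = 1.28 kmol/m³.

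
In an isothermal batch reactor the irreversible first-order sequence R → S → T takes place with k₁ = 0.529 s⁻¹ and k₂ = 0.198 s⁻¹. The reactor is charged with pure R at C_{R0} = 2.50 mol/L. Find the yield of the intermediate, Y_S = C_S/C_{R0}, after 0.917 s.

0.349

The intermediate concentration in a first-order A→B→C sequence is C_S = k₁C_{R0}(e^(−k₁t) − e^(−k₂t))/(k₂−k₁).
e^(−k₁t) = e^(−0.529×0.917) = e^(−0.4851) = 0.6156; e^(−k₂t) = e^(−0.1816) = 0.8340.
C_S = 0.529×2.50/(0.198−0.529) × (0.6156−0.8340) = (-3.995)×(-0.2183) = 0.8723 mol/L.
Y_S = C_S/C_{R0} = 0.8723/2.50 = 0.349.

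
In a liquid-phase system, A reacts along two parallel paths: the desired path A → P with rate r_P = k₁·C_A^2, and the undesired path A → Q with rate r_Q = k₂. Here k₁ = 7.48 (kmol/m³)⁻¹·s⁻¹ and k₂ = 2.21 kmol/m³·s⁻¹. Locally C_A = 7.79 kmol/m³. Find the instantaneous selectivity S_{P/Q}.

S_{P/Q} = r_P/r_Q = (k₁·C_A^2)/(k₂) = (k₁/k₂)·C_A^2.
= (7.48×7.790^2) / (2.21) = 453.9/2.210 = 205.
Since the desired path is higher order in A, keeping C_A high (PFR or concentrated feed) favours P.

205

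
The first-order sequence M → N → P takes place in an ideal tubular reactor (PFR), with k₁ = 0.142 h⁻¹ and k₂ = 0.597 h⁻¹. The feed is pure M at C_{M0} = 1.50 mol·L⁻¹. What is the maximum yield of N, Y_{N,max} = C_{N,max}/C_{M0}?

0.152

For a first-order series the maximum intermediate yield is C_{N,max}/C_{M0} = (k₁/k₂)^[k₂/(k₂−k₁)].
= (0.142/0.597)^(0.597/(0.597−0.142)) = (0.2379)^(1.312) = 0.1519.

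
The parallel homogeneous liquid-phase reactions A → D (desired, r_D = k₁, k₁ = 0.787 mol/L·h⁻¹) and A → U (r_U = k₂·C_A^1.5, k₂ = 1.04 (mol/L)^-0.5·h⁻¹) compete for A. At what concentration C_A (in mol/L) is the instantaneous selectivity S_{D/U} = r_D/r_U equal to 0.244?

2.13 mol/L

S_{D/U} = (k₁/k₂)·C_A^-1.5 ⇒ C_A = (S·k₂/k₁)^(1/(-1.5)).
= (0.244×1.04/0.787)^(-0.6667) = (0.3224)^(-0.6667) = 2.13 mol/L.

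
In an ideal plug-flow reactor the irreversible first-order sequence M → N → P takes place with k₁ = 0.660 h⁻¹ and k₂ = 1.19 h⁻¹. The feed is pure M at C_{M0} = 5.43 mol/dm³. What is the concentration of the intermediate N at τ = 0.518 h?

The intermediate concentration in a first-order A→B→C sequence is C_N = k₁C_{M0}(e^(−k₁τ) − e^(−k₂τ))/(k₂−k₁).
e^(−k₁τ) = e^(−0.660×0.518) = e^(−0.3419) = 0.7104; e^(−k₂τ) = e^(−0.6164) = 0.5399.
C_N = 0.660×5.43/(1.19−0.660) × (0.7104−0.5399) = 6.762×0.1706 = 1.153 mol/dm³.

1.15 mol/dm³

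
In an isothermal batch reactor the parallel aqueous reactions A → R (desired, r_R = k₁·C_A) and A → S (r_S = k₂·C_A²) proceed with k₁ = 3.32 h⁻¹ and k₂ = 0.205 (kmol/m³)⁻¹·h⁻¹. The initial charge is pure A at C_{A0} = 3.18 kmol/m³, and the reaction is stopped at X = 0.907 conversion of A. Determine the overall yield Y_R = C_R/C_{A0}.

C_A = C_{A0}(1−X) = 0.2957 kmol/m³.
Along a PFR/batch, dC_R/dC_A = −r_R/(r_R+r_S) = −k₁/(k₁+k₂·C_A).
Integrating from C_{A0} to C_A: C_R = (3.32/0.205)·ln[(3.32+0.205·3.18)/(3.32+0.205·0.296)] = 16.20·ln(3.972/3.381) = 2.610 kmol/m³.
Y_R = C_R/C_{A0} = 2.610/3.18 = 0.821.

0.821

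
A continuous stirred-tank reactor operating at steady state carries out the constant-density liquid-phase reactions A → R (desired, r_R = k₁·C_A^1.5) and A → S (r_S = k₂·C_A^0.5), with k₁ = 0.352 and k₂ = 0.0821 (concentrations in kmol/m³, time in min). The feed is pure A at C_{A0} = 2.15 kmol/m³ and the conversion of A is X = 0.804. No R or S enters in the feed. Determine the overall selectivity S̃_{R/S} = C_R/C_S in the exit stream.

Exit C_A = C_{A0}(1−X) = 2.15×0.196 = 0.4214 kmol/m³.
Rates in a CSTR are evaluated at the outlet concentration: r_R = 0.352×0.4214^1.5 = 0.09629, r_S = 0.0821×0.4214^0.5 = 0.05330.
Overall selectivity = C_R/C_S = r_Rτ/(r_Sτ) = r_R/r_S = 1.81.

1.81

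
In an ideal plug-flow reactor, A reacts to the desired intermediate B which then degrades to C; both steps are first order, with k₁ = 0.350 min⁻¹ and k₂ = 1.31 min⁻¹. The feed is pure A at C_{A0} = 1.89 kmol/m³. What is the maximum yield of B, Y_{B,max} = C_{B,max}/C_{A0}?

0.165

At the optimum, C_{B,max}/C_{A0} = (k₁/k₂)^[k₂/(k₂−k₁)].
= (0.350/1.31)^(1.31/(1.31−0.350)) = (0.2672)^(1.365) = 0.1651.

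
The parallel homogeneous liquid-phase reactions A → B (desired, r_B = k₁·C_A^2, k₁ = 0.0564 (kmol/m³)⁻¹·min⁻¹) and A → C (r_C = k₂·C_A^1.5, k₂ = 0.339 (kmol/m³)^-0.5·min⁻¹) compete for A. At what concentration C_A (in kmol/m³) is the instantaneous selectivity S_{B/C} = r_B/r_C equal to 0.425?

S_{B/C} = (k₁/k₂)·C_A^0.5 ⇒ C_A = (S·k₂/k₁)^(2).
= (0.425×0.339/0.0564)^(2) = (2.555)^(2) = 6.53 kmol/m³.

6.53 kmol/m³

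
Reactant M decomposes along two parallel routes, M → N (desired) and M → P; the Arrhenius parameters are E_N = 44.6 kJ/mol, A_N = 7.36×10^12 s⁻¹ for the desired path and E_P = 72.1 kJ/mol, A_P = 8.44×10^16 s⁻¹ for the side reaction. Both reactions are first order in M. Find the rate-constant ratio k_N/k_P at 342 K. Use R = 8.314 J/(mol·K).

Since both paths have the same order in M, the concentration cancels and S_{N/P} = k_N/k_P = (A_N/A_P)·exp[(E_P−E_N)/(RT)].
(E_P−E_N)/(RT) = (72.1−44.6)×10³/(8.314×342) = 27500/2843 = 9.672.
k_N/k_P = (7.36×10^12/8.44×10^16)·exp(9.672) = 8.720×10^-5 × 15860 = 1.38.

1.38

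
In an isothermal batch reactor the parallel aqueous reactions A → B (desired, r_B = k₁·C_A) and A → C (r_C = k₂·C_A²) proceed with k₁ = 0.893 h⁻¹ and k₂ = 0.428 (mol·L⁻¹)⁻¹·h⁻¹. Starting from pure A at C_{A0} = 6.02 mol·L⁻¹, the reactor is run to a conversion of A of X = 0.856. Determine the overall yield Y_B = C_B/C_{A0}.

0.350

C_A = C_{A0}(1−X) = 0.8669 mol·L⁻¹.
Along a PFR/batch, dC_B/dC_A = −r_B/(r_B+r_C) = −k₁/(k₁+k₂·C_A).
Integrating from C_{A0} to C_A: C_B = (0.893/0.428)·ln[(0.893+0.428·6.02)/(0.893+0.428·0.867)] = 2.086·ln(3.470/1.264) = 2.107 mol·L⁻¹.
Y_B = C_B/C_{A0} = 2.107/6.02 = 0.350.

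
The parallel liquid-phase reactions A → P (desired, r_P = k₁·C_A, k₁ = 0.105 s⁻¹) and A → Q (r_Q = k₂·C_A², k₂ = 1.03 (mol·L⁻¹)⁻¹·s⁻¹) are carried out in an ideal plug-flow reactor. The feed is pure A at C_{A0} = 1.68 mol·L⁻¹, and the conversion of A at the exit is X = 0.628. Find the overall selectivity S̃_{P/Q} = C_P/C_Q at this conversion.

0.0949

C_A = C_{A0}(1−X) = 0.6250 mol·L⁻¹.
Along a PFR/batch, dC_P/dC_A = −r_P/(r_P+r_Q) = −k₁/(k₁+k₂·C_A).
Integrating from C_{A0} to C_A: C_P = (0.105/1.03)·ln[(0.105+1.03·1.68)/(0.105+1.03·0.625)] = 0.1019·ln(1.835/0.7487) = 0.09141 mol·L⁻¹.
C_Q = (C_{A0}−C_A)−C_P = 0.9636 mol·L⁻¹; S̃_{P/Q} = 0.09141/0.9636 = 0.0949.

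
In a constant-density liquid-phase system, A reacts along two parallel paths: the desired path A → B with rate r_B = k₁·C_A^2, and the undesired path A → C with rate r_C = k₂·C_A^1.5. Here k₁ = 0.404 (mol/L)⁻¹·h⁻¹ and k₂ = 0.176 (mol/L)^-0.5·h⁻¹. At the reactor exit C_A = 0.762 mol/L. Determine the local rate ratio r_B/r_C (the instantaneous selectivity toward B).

S_{B/C} = r_B/r_C = (k₁·C_A^2)/(k₂·C_A^1.5) = (k₁/k₂)·C_A^0.5.
= (0.404×0.7620^2) / (0.176×0.7620^1.5) = 0.2346/0.1171 = 2.00.

2.00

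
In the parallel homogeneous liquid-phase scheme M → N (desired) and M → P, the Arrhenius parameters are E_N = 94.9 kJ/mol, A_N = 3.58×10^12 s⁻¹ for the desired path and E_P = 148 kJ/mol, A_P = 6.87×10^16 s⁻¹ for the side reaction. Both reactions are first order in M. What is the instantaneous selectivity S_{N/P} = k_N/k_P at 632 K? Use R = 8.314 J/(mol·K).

1.28

Since both paths have the same order in M, the concentration cancels and S_{N/P} = k_N/k_P = (A_N/A_P)·exp[(E_P−E_N)/(RT)].
(E_P−E_N)/(RT) = (148−94.9)×10³/(8.314×632) = 53100/5254 = 10.11.
k_N/k_P = (3.58×10^12/6.87×10^16)·exp(10.11) = 5.211×10^-5 × 24483 = 1.28.
Since E_N < E_P, lowering the temperature improves selectivity toward N.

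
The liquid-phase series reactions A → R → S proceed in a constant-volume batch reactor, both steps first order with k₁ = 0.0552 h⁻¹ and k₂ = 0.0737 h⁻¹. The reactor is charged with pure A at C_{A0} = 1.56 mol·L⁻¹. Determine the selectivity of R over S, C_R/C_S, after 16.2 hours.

For first-order series with pure A initially, C_R(t) = k₁C_{A0}/(k₂−k₁)·(e^(−k₁t) − e^(−k₂t)).
e^(−k₁t) = e^(−0.0552×16.2) = e^(−0.8942) = 0.4089; e^(−k₂t) = e^(−1.194) = 0.3030.
C_R = 0.0552×1.56/(0.0737−0.0552) × (0.4089−0.3030) = 4.655×0.1059 = 0.4929 mol·L⁻¹.
C_A = C_{A0}e^(−k₁t) = 0.6379 mol·L⁻¹, so C_S = C_{A0}−C_A−C_R = 0.4292 mol·L⁻¹; C_R/C_S = 1.15.

1.15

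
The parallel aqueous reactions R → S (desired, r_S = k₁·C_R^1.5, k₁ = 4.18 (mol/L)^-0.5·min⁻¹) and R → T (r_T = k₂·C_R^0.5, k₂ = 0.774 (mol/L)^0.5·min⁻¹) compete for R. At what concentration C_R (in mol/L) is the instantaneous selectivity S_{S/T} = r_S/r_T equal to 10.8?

2.00 mol/L

S_{S/T} = (k₁/k₂)·C_R ⇒ C_R = S·k₂/k₁.
= 10.8×0.774/4.18 = 2.00 mol/L.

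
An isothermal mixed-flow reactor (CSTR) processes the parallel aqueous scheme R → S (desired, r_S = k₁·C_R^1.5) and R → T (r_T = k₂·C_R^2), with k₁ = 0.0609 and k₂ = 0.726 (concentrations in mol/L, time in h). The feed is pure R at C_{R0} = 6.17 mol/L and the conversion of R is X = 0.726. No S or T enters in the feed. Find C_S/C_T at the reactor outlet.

Exit C_R = C_{R0}(1−X) = 6.17×0.274 = 1.691 mol/L.
Rates in a CSTR are evaluated at the outlet concentration: r_S = 0.0609×1.691^1.5 = 0.1339, r_T = 0.726×1.691^2 = 2.075.
Overall selectivity = C_S/C_T = r_Sτ/(r_Tτ) = r_S/r_T = 0.0645.

0.0645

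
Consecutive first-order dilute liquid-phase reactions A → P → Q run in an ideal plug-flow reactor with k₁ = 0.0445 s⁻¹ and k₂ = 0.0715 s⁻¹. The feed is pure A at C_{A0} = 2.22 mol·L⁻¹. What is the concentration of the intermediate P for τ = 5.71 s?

The intermediate concentration in a first-order A→B→C sequence is C_P = k₁C_{A0}(e^(−k₁τ) − e^(−k₂τ))/(k₂−k₁).
e^(−k₁τ) = e^(−0.0445×5.71) = e^(−0.2541) = 0.7756; e^(−k₂τ) = e^(−0.4083) = 0.6648.
C_P = 0.0445×2.22/(0.0715−0.0445) × (0.7756−0.6648) = 3.659×0.1108 = 0.4055 mol·L⁻¹.

0.405 mol·L⁻¹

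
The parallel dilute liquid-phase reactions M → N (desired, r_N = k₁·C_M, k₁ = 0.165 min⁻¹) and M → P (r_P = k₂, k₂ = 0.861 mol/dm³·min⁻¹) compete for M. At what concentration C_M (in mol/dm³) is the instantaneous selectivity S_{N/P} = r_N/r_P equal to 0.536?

2.80 mol/dm³

S_{N/P} = (k₁/k₂)·C_M ⇒ C_M = S·k₂/k₁.
= 0.536×0.861/0.165 = 2.80 mol/dm³.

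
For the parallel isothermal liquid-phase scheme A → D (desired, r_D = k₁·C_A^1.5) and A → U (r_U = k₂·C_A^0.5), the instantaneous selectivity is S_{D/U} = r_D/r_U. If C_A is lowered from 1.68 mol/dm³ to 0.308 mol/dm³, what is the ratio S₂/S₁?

S_{D/U} = (k₁/k₂)·C_A, so S₂/S₁ = (C_{A,2}/C_{A,1}).
= 0.308/1.68 = 0.183.
Selectivity toward D falls as C_A falls — high-concentration operation is favoured.

0.183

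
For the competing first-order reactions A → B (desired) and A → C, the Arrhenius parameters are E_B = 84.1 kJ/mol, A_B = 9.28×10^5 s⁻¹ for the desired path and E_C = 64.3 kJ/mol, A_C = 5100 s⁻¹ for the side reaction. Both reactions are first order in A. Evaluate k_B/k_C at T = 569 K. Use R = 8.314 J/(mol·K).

With equal orders, S_{B/C} = k_B/k_C = (A_B/A_C)·exp[(E_C−E_B)/(RT)].
(E_C−E_B)/(RT) = (64.3−84.1)×10³/(8.314×569) = -19800/4731 = -4.185.
k_B/k_C = (9.28×10^5/5100)·exp(-4.185) = 182.0 × 0.01522 = 2.77.
Since E_B > E_C, raising the temperature improves selectivity toward B.

2.77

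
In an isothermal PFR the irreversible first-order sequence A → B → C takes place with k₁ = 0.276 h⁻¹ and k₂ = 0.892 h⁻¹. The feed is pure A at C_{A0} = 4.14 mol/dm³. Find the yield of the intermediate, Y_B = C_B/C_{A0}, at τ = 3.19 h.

0.160

For first-order series with pure A initially, C_B(τ) = k₁C_{A0}/(k₂−k₁)·(e^(−k₁τ) − e^(−k₂τ)).
e^(−k₁τ) = e^(−0.276×3.19) = e^(−0.8804) = 0.4146; e^(−k₂τ) = e^(−2.845) = 0.05811.
C_B = 0.276×4.14/(0.892−0.276) × (0.4146−0.05811) = 1.855×0.3565 = 0.6613 mol/dm³.
Y_B = C_B/C_{A0} = 0.6613/4.14 = 0.160.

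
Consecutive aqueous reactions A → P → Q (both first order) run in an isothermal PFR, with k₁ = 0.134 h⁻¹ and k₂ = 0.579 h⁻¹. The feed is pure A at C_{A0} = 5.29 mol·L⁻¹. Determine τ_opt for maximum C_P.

For first-order series the maximum of C_P occurs at τ_opt = ln(k₂/k₁)/(k₂−k₁).
= ln(0.579/0.134)/(0.579−0.134) = ln(4.321)/0.4450 = 1.463/0.4450 = 3.29 h.

3.29 h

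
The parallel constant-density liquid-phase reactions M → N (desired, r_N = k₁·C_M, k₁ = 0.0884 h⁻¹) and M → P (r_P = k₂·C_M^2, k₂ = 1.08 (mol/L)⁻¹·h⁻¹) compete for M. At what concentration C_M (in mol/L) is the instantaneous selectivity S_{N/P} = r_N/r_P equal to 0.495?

S_{N/P} = (k₁/k₂)·C_M⁻¹ ⇒ C_M = (S·k₂/k₁)^(-1).
= (0.495×1.08/0.0884)^(-1) = (6.048)^(-1) = 0.165 mol/L.

0.165 mol/L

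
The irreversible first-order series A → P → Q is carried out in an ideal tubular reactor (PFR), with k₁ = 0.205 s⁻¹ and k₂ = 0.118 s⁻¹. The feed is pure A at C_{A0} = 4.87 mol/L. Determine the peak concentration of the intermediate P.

2.30 mol/L

Evaluating C_P at τ_opt = ln(k₂/k₁)/(k₂−k₁) gives C_{P,max}/C_{A0} = (k₁/k₂)^[k₂/(k₂−k₁)].
= (0.205/0.118)^(0.118/(0.118−0.205)) = (1.737)^(-1.356) = 0.4728.
C_{P,max} = 0.4728×4.87 = 2.30 mol/L.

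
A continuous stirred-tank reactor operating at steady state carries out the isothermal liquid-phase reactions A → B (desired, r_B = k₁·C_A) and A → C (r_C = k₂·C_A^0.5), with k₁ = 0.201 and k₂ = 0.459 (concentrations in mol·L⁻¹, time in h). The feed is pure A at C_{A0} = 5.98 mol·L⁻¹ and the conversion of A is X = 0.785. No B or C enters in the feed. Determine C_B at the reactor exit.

Exit C_A = C_{A0}(1−X) = 5.98×0.215 = 1.286 mol·L⁻¹.
Rates in a CSTR are evaluated at the outlet concentration: r_B = 0.201×1.286 = 0.2584, r_C = 0.459×1.286^0.5 = 0.5205.
Fraction of consumed A going to B: r_B/(r_B+r_C) = 0.3318.
C_B = 0.3318·C_{A0}·X = 0.3318×5.98×0.785 = 1.56 mol·L⁻¹.

1.56 mol·L⁻¹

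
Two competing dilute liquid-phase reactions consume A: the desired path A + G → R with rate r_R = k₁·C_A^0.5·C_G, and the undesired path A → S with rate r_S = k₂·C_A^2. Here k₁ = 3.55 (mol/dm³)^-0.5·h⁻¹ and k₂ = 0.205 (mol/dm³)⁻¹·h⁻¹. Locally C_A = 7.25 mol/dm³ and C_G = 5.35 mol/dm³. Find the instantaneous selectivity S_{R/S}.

S_{R/S} = r_R/r_S = (k₁·C_A^0.5·C_G)/(k₂·C_A^2) = (k₁/k₂)·C_A^-1.5·C_G.
= (3.55×7.250^0.5×5.350) / (0.205×7.250^2) = 51.14/10.78 = 4.75.
The undesired path is higher order in A, so low C_A (CSTR or dilute feed) favours R.

4.75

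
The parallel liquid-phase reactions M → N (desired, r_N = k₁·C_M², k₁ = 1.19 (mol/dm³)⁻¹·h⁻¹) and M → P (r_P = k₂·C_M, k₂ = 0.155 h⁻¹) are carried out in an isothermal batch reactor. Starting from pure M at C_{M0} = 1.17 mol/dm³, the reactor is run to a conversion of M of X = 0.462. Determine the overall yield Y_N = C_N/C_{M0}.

C_M = C_{M0}(1−X) = 0.6295 mol/dm³.
Along a PFR/batch, dC_P/dC_M = −r_P/(r_N+r_P) = −k₂/(k₂+k₁·C_M).
Integrating from C_{M0} to C_M: C_P = (0.155/1.19)·ln[(0.155+1.19·1.17)/(0.155+1.19·0.629)] = 0.1303·ln(1.547/0.9041) = 0.06999 mol/dm³.
Then C_N = (C_{M0}−C_M) − C_P = 0.5405 − 0.06999 = 0.4705 mol/dm³.
Y_N = C_N/C_{M0} = 0.4705/1.17 = 0.402.

0.402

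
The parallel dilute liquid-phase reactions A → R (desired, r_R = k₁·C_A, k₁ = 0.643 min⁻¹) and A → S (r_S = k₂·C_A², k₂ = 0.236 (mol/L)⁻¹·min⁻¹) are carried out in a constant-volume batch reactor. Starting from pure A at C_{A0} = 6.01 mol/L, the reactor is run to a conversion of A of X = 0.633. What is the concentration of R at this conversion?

C_A = C_{A0}(1−X) = 2.206 mol/L.
Along a PFR/batch, dC_R/dC_A = −r_R/(r_R+r_S) = −k₁/(k₁+k₂·C_A).
Integrating from C_{A0} to C_A: C_R = (0.643/0.236)·ln[(0.643+0.236·6.01)/(0.643+0.236·2.21)] = 2.725·ln(2.061/1.164) = 1.558 mol/L.

1.56 mol/L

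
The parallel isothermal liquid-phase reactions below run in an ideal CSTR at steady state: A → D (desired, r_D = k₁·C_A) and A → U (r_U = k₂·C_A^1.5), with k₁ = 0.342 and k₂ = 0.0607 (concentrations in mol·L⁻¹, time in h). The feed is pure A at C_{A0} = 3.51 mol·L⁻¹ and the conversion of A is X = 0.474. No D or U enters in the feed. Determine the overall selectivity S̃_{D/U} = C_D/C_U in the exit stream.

4.15

Exit C_A = C_{A0}(1−X) = 3.51×0.526 = 1.846 mol·L⁻¹.
A CSTR operates uniformly at the exit composition, giving r_D = 0.6314 and r_U = 0.1523 (each k·C_A^n at C_A = 1.846).
Overall selectivity = C_D/C_U = r_Dτ/(r_Uτ) = r_D/r_U = 4.15.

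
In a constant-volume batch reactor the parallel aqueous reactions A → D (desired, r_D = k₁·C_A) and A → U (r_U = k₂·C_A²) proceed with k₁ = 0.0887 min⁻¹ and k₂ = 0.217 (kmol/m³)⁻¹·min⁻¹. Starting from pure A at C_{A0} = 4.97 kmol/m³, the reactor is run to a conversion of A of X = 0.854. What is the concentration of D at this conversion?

C_A = C_{A0}(1−X) = 0.7256 kmol/m³.
Along a PFR/batch, dC_D/dC_A = −r_D/(r_D+r_U) = −k₁/(k₁+k₂·C_A).
Integrating from C_{A0} to C_A: C_D = (0.0887/0.217)·ln[(0.0887+0.217·4.97)/(0.0887+0.217·0.726)] = 0.4088·ln(1.167/0.2462) = 0.6362 kmol/m³.

0.636 kmol/m³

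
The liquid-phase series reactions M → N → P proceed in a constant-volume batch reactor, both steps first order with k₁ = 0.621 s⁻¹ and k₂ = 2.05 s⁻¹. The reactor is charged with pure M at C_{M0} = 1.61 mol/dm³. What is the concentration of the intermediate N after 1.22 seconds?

0.271 mol/dm³

Solving the coupled first-order balances gives C_N(t) = [k₁/(k₂−k₁)]·C_{M0}·(e^(−k₁t) − e^(−k₂t)).
e^(−k₁t) = e^(−0.621×1.22) = e^(−0.7576) = 0.4688; e^(−k₂t) = e^(−2.501) = 0.08200.
C_N = 0.621×1.61/(2.05−0.621) × (0.4688−0.08200) = 0.6997×0.3868 = 0.2706 mol/dm³.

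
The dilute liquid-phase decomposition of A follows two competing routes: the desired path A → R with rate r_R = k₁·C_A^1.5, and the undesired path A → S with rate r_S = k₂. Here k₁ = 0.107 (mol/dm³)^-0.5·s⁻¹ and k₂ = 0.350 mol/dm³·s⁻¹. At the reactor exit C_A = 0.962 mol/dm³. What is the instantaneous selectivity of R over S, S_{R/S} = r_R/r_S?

0.288

S_{R/S} = r_R/r_S = (k₁·C_A^1.5)/(k₂) = (k₁/k₂)·C_A^1.5.
= (0.107×0.9620^1.5) / (0.350) = 0.1010/0.3500 = 0.288.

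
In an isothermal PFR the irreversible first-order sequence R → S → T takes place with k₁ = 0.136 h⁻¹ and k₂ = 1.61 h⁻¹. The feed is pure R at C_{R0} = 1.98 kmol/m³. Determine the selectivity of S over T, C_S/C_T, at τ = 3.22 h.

For first-order series with pure R initially, C_S(τ) = k₁C_{R0}/(k₂−k₁)·(e^(−k₁τ) − e^(−k₂τ)).
e^(−k₁τ) = e^(−0.136×3.22) = e^(−0.4379) = 0.6454; e^(−k₂τ) = e^(−5.184) = 0.005604.
C_S = 0.136×1.98/(1.61−0.136) × (0.6454−0.005604) = 0.1827×0.6398 = 0.1169 kmol/m³.
C_R = C_{R0}e^(−k₁τ) = 1.278 kmol/m³, so C_T = C_{R0}−C_R−C_S = 0.5853 kmol/m³; C_S/C_T = 0.200.

0.200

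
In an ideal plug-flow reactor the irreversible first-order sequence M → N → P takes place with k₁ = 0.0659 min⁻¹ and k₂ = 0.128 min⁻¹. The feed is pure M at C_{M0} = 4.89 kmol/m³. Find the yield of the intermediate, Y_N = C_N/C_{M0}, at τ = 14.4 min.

0.243

The intermediate concentration in a first-order A→B→C sequence is C_N = k₁C_{M0}(e^(−k₁τ) − e^(−k₂τ))/(k₂−k₁).
e^(−k₁τ) = e^(−0.0659×14.4) = e^(−0.9490) = 0.3871; e^(−k₂τ) = e^(−1.843) = 0.1583.
C_N = 0.0659×4.89/(0.128−0.0659) × (0.3871−0.1583) = 5.189×0.2288 = 1.187 kmol/m³.
Y_N = C_N/C_{M0} = 1.187/4.89 = 0.243.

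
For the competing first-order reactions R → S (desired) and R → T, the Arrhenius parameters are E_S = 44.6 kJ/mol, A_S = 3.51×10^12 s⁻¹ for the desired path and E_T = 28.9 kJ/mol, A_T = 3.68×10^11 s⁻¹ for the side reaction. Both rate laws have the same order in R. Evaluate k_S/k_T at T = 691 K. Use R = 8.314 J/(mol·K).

Since both paths have the same order in R, the concentration cancels and S_{S/T} = k_S/k_T = (A_S/A_T)·exp[(E_T−E_S)/(RT)].
(E_T−E_S)/(RT) = (28.9−44.6)×10³/(8.314×691) = -15700/5745 = -2.733.
k_S/k_T = (3.51×10^12/3.68×10^11)·exp(-2.733) = 9.538 × 0.06504 = 0.620.
Since E_S > E_T, raising the temperature improves selectivity toward S.

0.620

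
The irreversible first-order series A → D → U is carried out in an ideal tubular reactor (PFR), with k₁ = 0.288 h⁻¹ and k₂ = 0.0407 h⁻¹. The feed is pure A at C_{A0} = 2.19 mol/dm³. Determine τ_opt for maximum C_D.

7.91 h

The intermediate peaks when r₁ = r₂, i.e. k₁e^(−k₁τ) = k₂e^(−k₂τ), giving τ_opt = ln(k₂/k₁)/(k₂−k₁).
= ln(0.0407/0.288)/(0.0407−0.288) = ln(0.1413)/-0.2473 = -1.957/-0.2473 = 7.91 h.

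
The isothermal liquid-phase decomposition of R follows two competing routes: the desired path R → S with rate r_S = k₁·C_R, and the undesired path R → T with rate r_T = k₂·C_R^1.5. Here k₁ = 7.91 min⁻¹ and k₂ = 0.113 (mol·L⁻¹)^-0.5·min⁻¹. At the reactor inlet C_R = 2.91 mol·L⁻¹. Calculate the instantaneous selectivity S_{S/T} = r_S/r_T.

41.0

S_{S/T} = r_S/r_T = (k₁·C_R)/(k₂·C_R^1.5) = (k₁/k₂)·C_R^-0.5.
= (7.91×2.910) / (0.113×2.910^1.5) = 23.02/0.5609 = 41.0.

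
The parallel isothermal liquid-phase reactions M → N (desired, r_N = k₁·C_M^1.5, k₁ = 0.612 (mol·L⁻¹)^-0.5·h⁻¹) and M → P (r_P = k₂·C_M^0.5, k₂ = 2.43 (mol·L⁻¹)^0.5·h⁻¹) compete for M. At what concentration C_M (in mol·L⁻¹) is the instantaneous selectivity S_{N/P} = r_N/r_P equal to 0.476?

S_{N/P} = (k₁/k₂)·C_M ⇒ C_M = S·k₂/k₁.
= 0.476×2.43/0.612 = 1.89 mol·L⁻¹.

1.89 mol·L⁻¹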